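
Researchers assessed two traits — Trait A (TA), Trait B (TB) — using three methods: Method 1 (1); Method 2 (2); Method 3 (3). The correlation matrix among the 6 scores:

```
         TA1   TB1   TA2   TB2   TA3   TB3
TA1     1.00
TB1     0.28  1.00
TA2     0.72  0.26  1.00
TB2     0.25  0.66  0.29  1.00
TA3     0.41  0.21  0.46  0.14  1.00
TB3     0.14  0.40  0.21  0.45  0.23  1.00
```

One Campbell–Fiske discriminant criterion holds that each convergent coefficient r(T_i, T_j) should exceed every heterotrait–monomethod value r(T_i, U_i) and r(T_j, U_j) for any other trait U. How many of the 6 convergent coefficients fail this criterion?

Checking each validity diagonal entry against its comparison values:
TA (methods 1·2): 0.72 vs {0.28, 0.29} → pass.
TA (methods 1·3): 0.41 vs {0.28, 0.23} → pass.
TA (methods 2·3): 0.46 vs {0.29, 0.23} → pass.
TB (methods 1·2): 0.66 vs {0.28, 0.29} → pass.
TB (methods 1·3): 0.40 vs {0.28, 0.23} → pass.
TB (methods 2·3): 0.45 vs {0.29, 0.23} → pass.
0 of 6 fail.

0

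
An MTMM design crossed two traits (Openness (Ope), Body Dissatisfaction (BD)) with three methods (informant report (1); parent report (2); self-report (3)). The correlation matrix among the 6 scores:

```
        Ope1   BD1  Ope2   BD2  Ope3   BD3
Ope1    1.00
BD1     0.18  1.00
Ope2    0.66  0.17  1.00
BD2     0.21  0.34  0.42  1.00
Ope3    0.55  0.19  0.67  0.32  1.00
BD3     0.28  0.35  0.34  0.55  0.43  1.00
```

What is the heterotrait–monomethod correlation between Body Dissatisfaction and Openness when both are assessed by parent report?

Different traits, same method: r(BD2, Ope2) = 0.42.

0.42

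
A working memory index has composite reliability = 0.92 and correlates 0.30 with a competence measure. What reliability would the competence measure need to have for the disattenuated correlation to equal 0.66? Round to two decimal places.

0.22

r_true = r_obs / √(r_xx · r_yy) ⇒ 0.66 = 0.30 / √(0.92 · r_yy).
√(0.92 · r_yy) = 0.30 / 0.66 = 0.4545; 0.92 · r_yy = 0.2066; r_yy = 0.2066 / 0.92 ≈ 0.22.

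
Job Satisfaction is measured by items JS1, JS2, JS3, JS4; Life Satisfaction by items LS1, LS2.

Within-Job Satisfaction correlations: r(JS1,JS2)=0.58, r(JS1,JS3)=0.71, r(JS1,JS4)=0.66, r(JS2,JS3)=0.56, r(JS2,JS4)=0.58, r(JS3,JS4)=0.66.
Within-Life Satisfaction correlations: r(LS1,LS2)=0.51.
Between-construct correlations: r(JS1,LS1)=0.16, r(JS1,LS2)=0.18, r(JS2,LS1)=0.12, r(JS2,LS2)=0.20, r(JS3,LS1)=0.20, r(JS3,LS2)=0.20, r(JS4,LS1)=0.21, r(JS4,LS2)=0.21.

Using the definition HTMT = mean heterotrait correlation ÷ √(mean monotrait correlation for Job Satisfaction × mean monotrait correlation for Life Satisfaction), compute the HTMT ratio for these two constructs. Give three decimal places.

Mean heterotrait r = 1.48/8 = 0.1850.
Mean within-JS = 3.75/6 = 0.6250; mean within-LS = 0.51/1 = 0.5100.
Geometric mean = √(0.6250 × 0.5100) = 0.5646.
HTMT = 0.1850 / 0.5646 = 0.328.

0.328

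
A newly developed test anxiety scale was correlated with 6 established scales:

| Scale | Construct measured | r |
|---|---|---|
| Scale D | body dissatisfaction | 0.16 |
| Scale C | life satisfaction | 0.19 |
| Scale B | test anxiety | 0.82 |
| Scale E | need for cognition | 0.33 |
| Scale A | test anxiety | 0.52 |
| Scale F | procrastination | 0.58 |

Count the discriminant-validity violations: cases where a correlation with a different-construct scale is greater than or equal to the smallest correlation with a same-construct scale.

1

Convergent (same construct = test anxiety): Scale B, Scale A.
Smallest convergent = 0.52. Discriminant values: 0.16, 0.19, 0.33, 0.58; count ≥ 0.52 → 1.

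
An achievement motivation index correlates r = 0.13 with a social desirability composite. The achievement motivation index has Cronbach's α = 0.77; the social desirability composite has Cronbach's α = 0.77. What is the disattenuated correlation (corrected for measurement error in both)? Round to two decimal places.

0.17

r_true = r_obs / √(r_xx · r_yy) = 0.13 / √(0.77 × 0.77) = 0.13 / √0.5929 = 0.13 / 0.7700 ≈ 0.17.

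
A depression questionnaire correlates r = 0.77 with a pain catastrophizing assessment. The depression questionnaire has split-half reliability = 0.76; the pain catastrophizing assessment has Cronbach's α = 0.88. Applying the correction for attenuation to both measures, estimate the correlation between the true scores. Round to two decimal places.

0.94

r_true = r_obs / √(r_xx · r_yy) = 0.77 / √(0.76 × 0.88) = 0.77 / √0.6688 = 0.77 / 0.8178 ≈ 0.94.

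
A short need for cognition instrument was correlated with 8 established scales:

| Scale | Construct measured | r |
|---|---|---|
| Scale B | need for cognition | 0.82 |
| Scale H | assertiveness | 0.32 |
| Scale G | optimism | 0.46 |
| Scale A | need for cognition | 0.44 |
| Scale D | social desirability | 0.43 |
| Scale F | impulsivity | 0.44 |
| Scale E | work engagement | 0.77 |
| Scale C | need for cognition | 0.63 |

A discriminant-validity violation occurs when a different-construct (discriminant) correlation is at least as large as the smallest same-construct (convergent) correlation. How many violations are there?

3

Convergent (same construct = need for cognition): Scale B, Scale A, Scale C.
Smallest convergent = 0.44. Discriminant values: 0.32, 0.46, 0.43, 0.44, 0.77; count ≥ 0.44 → 3.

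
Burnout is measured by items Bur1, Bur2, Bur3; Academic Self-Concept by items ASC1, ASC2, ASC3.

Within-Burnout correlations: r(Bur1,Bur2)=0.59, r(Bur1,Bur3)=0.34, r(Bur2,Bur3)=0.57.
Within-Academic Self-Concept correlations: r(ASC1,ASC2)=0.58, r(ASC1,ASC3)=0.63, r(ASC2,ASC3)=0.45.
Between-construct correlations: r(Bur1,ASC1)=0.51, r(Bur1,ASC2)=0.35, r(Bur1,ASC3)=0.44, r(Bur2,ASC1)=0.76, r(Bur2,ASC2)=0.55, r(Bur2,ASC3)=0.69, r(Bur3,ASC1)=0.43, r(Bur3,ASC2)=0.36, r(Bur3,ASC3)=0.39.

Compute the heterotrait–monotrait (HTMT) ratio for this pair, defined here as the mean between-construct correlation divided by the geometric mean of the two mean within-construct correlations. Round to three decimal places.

Between-construct mean = 4.48/9 = 0.4978.
Mean within-Bur = 1.50/3 = 0.5000; mean within-ASC = 1.66/3 = 0.5533.
Geometric mean = √(0.5000 × 0.5533) = 0.5260.
HTMT = 0.4978 / 0.5260 = 0.946.

0.946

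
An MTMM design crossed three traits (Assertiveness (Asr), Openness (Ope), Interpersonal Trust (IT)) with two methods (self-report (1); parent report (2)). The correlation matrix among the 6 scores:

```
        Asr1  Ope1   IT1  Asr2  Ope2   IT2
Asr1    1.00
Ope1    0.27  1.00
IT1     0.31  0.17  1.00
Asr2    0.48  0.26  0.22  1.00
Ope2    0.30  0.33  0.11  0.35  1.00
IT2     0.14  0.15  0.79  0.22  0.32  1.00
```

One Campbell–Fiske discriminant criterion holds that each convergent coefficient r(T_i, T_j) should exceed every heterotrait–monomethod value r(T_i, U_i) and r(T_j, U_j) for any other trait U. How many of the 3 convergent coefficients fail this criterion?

1

Checking each validity diagonal entry against its comparison values:
Asr (methods 1·2): 0.48 vs {0.27, 0.35, 0.31, 0.22} → pass.
Ope (methods 1·2): 0.33 vs {0.27, 0.35, 0.17, 0.32} → fail.
IT (methods 1·2): 0.79 vs {0.31, 0.22, 0.17, 0.32} → pass.
1 of 3 fail.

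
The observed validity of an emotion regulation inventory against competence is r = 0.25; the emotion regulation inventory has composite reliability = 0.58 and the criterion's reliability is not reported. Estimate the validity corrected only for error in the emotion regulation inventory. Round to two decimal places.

Single correction: r_c = r_obs / √r_xx = 0.25 / √0.58 = 0.25 / 0.7616 ≈ 0.33.

0.33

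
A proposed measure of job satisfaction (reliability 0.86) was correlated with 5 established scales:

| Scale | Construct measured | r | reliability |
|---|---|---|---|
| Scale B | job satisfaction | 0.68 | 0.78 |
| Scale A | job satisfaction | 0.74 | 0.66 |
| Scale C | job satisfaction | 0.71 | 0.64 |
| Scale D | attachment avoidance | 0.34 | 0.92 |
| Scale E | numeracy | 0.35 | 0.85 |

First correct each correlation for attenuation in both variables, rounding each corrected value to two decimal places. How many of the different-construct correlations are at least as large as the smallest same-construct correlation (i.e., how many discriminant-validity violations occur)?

0

Disattenuated r (r / √(r_scale · r_new)):
  Scale B (conv): 0.68 / √(0.78·0.86) = 0.83
  Scale A (conv): 0.74 / √(0.66·0.86) = 0.98
  Scale C (conv): 0.71 / √(0.64·0.86) = 0.96
  Scale D (disc): 0.34 / √(0.92·0.86) = 0.38
  Scale E (disc): 0.35 / √(0.85·0.86) = 0.41
Smallest convergent = 0.83. Discriminant values: 0.38, 0.41; count ≥ 0.83 → 0.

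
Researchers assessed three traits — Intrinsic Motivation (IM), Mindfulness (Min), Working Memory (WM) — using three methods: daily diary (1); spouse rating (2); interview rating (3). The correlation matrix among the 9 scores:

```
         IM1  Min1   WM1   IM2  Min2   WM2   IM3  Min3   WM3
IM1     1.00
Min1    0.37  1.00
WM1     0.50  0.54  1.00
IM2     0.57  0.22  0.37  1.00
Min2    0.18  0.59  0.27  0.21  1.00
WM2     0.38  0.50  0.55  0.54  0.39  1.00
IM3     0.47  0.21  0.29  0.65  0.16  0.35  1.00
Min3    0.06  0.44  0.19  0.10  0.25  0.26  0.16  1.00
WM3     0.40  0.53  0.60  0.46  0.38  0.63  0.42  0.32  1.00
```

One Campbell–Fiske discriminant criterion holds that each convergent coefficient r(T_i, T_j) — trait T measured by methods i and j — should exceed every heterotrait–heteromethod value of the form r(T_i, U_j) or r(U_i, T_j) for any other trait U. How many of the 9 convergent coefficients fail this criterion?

2

Checking each validity diagonal entry against its comparison values:
IM (methods 1·2): 0.57 vs {0.18, 0.22, 0.38, 0.37} → pass.
IM (methods 1·3): 0.47 vs {0.06, 0.21, 0.40, 0.29} → pass.
IM (methods 2·3): 0.65 vs {0.10, 0.16, 0.46, 0.35} → pass.
Min (methods 1·2): 0.59 vs {0.22, 0.18, 0.50, 0.27} → pass.
Min (methods 1·3): 0.44 vs {0.21, 0.06, 0.53, 0.19} → fail.
Min (methods 2·3): 0.25 vs {0.16, 0.10, 0.38, 0.26} → fail.
WM (methods 1·2): 0.55 vs {0.37, 0.38, 0.27, 0.50} → pass.
WM (methods 1·3): 0.60 vs {0.29, 0.40, 0.19, 0.53} → pass.
WM (methods 2·3): 0.63 vs {0.35, 0.46, 0.26, 0.38} → pass.
2 of 9 fail.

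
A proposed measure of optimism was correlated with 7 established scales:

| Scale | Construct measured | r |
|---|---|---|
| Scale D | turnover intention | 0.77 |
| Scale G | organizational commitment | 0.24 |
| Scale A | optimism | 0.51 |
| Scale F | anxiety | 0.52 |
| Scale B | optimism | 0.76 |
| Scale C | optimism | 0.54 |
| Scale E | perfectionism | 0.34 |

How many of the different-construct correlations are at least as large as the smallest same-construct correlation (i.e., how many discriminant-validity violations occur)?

Convergent (same construct = optimism): Scale A, Scale B, Scale C.
Smallest convergent = 0.51. Discriminant values: 0.77, 0.24, 0.52, 0.34; count ≥ 0.51 → 2.

2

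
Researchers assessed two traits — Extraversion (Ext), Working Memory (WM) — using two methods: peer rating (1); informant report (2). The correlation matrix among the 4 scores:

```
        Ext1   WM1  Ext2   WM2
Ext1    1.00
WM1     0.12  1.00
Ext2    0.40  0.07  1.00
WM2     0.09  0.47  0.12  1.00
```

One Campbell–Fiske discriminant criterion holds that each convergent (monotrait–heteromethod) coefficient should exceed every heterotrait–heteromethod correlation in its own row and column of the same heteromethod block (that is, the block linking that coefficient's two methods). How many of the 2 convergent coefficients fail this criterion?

Convergent coefficients and their comparison sets:
Ext (methods 1·2): 0.40 vs {0.09, 0.07} → pass.
WM (methods 1·2): 0.47 vs {0.07, 0.09} → pass.
0 of 2 fail.

0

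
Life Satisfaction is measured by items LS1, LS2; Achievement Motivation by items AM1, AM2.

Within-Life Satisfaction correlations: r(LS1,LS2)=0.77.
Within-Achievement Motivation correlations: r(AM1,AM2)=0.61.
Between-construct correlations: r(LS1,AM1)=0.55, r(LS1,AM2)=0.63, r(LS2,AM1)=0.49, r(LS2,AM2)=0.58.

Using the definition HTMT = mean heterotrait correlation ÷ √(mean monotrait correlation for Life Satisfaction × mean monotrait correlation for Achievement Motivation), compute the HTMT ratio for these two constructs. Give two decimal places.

0.82

Mean heterotrait r = 2.25/4 = 0.5625.
Mean within-LS = 0.77/1 = 0.7700; mean within-AM = 0.61/1 = 0.6100.
Geometric mean = √(0.7700 × 0.6100) = 0.6853.
HTMT = 0.5625 / 0.6853 = 0.82.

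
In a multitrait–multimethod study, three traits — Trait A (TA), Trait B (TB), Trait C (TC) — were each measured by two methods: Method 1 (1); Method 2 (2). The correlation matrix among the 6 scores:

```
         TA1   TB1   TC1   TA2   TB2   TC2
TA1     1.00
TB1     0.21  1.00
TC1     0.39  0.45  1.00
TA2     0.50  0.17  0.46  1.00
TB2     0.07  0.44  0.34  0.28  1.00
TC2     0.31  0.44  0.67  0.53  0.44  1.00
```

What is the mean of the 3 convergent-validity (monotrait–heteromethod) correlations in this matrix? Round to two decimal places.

0.54

Convergent values: 0.50, 0.44, 0.67; mean = 1.61/3 = 0.54.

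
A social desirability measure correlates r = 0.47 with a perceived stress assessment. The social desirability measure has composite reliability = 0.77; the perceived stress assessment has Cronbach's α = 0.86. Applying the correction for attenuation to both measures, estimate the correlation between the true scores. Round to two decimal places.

r_true = r_obs / √(r_xx · r_yy) = 0.47 / √(0.77 × 0.86) = 0.47 / √0.6622 = 0.47 / 0.8138 ≈ 0.58.

0.58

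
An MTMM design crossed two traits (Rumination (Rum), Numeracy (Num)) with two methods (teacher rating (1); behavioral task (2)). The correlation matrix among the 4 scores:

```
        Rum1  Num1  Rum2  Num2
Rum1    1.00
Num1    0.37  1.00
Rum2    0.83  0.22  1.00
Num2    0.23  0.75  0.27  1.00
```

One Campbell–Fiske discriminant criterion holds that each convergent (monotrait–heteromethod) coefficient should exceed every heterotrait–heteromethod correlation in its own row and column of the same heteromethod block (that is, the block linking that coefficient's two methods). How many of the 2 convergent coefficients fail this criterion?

Checking each validity diagonal entry against its comparison values:
Rum (methods 1·2): 0.83 vs {0.23, 0.22} → pass.
Num (methods 1·2): 0.75 vs {0.22, 0.23} → pass.
0 of 2 fail.

0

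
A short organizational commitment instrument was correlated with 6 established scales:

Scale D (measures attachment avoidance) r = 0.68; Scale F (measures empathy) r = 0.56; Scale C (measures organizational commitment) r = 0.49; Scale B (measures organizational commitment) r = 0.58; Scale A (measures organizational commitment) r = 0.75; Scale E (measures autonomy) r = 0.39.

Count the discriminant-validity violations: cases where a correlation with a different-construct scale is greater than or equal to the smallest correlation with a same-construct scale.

Convergent (same construct = organizational commitment): Scale C, Scale B, Scale A.
Smallest convergent = 0.49. Discriminant values: 0.68, 0.56, 0.39; count ≥ 0.49 → 2.

2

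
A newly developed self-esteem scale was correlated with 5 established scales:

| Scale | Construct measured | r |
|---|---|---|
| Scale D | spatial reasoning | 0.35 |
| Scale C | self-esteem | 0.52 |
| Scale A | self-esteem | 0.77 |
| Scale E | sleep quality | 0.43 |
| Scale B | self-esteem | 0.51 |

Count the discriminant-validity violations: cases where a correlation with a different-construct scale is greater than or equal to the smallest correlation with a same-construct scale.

Convergent (same construct = self-esteem): Scale C, Scale A, Scale B.
Smallest convergent = 0.51. Discriminant values: 0.35, 0.43; count ≥ 0.51 → 0.

0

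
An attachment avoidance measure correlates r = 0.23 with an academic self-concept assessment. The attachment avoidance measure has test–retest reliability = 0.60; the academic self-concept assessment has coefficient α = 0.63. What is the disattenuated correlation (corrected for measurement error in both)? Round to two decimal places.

0.37

r_true = r_obs / √(r_xx · r_yy) = 0.23 / √(0.60 × 0.63) = 0.23 / √0.3780 = 0.23 / 0.6148 ≈ 0.37.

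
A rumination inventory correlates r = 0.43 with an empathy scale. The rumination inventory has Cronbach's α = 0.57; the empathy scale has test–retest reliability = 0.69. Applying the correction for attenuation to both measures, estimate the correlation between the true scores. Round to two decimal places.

0.69

r_true = r_obs / √(r_xx · r_yy) = 0.43 / √(0.57 × 0.69) = 0.43 / √0.3933 = 0.43 / 0.6271 ≈ 0.69.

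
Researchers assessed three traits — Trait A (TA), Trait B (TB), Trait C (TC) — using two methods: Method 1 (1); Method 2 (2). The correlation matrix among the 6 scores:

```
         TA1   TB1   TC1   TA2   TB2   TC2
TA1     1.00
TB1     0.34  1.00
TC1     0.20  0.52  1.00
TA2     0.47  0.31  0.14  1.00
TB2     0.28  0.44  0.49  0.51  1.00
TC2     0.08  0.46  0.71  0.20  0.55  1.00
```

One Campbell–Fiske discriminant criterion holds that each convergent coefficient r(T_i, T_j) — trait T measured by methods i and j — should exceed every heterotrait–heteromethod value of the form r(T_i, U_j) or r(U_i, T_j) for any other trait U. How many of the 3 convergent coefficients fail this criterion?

Convergent coefficients and their comparison sets:
TA (methods 1·2): 0.47 vs {0.28, 0.31, 0.08, 0.14} → pass.
TB (methods 1·2): 0.44 vs {0.31, 0.28, 0.46, 0.49} → fail.
TC (methods 1·2): 0.71 vs {0.14, 0.08, 0.49, 0.46} → pass.
1 of 3 fail.

1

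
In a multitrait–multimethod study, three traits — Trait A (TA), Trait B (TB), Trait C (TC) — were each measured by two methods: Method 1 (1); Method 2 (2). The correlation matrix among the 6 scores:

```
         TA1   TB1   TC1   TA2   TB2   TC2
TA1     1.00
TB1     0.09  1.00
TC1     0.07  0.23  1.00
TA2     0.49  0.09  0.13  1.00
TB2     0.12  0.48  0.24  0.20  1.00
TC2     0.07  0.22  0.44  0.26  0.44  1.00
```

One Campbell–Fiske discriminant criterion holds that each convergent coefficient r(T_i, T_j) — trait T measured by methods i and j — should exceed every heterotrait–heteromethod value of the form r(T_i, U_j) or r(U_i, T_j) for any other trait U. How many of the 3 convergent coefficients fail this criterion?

Each convergent coefficient versus the relevant comparison correlations:
TA (methods 1·2): 0.49 vs {0.12, 0.09, 0.07, 0.13} → pass.
TB (methods 1·2): 0.48 vs {0.09, 0.12, 0.22, 0.24} → pass.
TC (methods 1·2): 0.44 vs {0.13, 0.07, 0.24, 0.22} → pass.
0 of 3 fail.

0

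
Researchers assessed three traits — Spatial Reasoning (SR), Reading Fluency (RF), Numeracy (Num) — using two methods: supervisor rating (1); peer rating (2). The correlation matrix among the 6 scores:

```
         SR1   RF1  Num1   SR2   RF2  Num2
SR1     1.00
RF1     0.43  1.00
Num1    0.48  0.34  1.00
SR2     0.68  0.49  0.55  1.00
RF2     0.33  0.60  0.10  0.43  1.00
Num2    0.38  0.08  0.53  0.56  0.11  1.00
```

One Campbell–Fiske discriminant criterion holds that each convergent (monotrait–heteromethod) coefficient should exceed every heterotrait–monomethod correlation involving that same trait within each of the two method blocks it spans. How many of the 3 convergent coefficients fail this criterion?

1

Convergent coefficients and their comparison sets:
SR (methods 1·2): 0.68 vs {0.43, 0.43, 0.48, 0.56} → pass.
RF (methods 1·2): 0.60 vs {0.43, 0.43, 0.34, 0.11} → pass.
Num (methods 1·2): 0.53 vs {0.48, 0.56, 0.34, 0.11} → fail.
1 of 3 fail.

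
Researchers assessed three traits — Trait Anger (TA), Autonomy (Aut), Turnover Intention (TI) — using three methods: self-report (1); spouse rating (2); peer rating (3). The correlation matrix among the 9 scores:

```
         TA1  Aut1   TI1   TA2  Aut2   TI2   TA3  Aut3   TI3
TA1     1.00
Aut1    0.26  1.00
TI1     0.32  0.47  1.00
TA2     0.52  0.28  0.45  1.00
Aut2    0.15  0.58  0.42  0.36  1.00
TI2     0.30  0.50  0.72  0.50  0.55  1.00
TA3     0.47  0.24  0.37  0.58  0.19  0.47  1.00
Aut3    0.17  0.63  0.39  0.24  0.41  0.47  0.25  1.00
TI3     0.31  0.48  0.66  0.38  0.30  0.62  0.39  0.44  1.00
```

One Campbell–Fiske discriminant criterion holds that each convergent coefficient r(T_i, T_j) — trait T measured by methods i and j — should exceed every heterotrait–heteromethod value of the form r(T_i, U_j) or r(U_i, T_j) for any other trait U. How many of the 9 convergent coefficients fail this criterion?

Each convergent coefficient versus the relevant comparison correlations:
TA (methods 1·2): 0.52 vs {0.15, 0.28, 0.30, 0.45} → pass.
TA (methods 1·3): 0.47 vs {0.17, 0.24, 0.31, 0.37} → pass.
TA (methods 2·3): 0.58 vs {0.24, 0.19, 0.38, 0.47} → pass.
Aut (methods 1·2): 0.58 vs {0.28, 0.15, 0.50, 0.42} → pass.
Aut (methods 1·3): 0.63 vs {0.24, 0.17, 0.48, 0.39} → pass.
Aut (methods 2·3): 0.41 vs {0.19, 0.24, 0.30, 0.47} → fail.
TI (methods 1·2): 0.72 vs {0.45, 0.30, 0.42, 0.50} → pass.
TI (methods 1·3): 0.66 vs {0.37, 0.31, 0.39, 0.48} → pass.
TI (methods 2·3): 0.62 vs {0.47, 0.38, 0.47, 0.30} → pass.
1 of 9 fail.

1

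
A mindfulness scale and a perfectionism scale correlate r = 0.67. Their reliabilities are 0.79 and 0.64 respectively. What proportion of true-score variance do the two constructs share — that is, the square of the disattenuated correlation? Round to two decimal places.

0.89

Disattenuated r = 0.67 / √(0.79 × 0.64) = 0.67 / 0.7111 = 0.9422.
Shared true-score variance = 0.9422² = 0.8877 ≈ 0.89.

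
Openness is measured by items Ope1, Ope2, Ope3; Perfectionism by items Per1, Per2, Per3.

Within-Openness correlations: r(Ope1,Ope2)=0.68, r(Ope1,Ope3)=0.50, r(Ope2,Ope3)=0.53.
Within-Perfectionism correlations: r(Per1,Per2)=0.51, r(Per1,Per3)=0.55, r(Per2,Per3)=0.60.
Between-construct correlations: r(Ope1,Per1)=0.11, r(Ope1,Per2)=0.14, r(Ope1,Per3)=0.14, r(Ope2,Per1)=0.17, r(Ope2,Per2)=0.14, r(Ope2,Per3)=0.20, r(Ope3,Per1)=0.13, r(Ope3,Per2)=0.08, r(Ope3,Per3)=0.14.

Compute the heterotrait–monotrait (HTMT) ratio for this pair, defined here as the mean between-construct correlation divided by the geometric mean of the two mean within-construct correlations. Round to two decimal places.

Between-construct mean = 1.25/9 = 0.1389.
Mean within-Ope = 1.71/3 = 0.5700; mean within-Per = 1.66/3 = 0.5533.
Geometric mean = √(0.5700 × 0.5533) = 0.5616.
HTMT = 0.1389 / 0.5616 = 0.25.

0.25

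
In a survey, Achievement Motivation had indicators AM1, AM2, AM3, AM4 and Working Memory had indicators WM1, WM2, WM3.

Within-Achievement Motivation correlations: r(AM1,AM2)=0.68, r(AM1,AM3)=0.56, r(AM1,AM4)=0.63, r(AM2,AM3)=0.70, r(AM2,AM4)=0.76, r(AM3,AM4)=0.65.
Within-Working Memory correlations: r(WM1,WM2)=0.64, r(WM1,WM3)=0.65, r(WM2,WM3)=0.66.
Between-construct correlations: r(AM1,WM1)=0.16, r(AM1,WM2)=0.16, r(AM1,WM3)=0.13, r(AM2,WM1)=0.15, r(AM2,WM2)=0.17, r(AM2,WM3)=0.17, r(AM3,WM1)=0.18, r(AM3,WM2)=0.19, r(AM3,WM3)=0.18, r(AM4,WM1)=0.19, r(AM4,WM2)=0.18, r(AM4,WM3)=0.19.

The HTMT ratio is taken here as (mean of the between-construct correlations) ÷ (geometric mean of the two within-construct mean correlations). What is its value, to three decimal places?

0.260

Mean between = 2.05/12 = 0.1708.
Mean within-AM = 3.98/6 = 0.6633; mean within-WM = 1.95/3 = 0.6500.
Geometric mean = √(0.6633 × 0.6500) = 0.6566.
HTMT = 0.1708 / 0.6566 = 0.260.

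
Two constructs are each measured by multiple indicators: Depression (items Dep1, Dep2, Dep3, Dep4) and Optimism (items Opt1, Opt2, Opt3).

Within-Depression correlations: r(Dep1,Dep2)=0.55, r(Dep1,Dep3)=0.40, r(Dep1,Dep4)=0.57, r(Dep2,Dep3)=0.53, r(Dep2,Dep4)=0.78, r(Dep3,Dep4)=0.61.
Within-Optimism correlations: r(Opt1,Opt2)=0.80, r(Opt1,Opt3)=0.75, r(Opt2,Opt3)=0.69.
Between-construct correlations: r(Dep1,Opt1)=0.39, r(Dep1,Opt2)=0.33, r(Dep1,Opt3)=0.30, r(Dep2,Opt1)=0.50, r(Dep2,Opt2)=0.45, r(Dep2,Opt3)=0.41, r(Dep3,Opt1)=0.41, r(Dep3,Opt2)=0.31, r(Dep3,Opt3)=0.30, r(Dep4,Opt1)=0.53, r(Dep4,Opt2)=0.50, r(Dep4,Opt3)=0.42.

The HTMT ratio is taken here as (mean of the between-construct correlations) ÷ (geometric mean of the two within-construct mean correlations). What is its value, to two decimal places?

0.62

Mean heterotrait r = 4.85/12 = 0.4042.
Mean within-Dep = 3.44/6 = 0.5733; mean within-Opt = 2.24/3 = 0.7467.
Geometric mean = √(0.5733 × 0.7467) = 0.6543.
HTMT = 0.4042 / 0.6543 = 0.62.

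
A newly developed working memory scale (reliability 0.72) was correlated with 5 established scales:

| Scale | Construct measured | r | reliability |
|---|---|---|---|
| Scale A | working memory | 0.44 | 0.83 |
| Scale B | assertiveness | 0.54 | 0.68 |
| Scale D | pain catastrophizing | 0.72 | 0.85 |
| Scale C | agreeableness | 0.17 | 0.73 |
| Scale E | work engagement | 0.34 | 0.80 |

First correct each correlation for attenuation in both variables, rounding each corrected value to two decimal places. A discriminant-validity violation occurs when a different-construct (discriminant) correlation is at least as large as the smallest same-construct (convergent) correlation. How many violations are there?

Disattenuated r (r / √(r_scale · r_new)):
  Scale A (conv): 0.44 / √(0.83·0.72) = 0.57
  Scale B (disc): 0.54 / √(0.68·0.72) = 0.77
  Scale D (disc): 0.72 / √(0.85·0.72) = 0.92
  Scale C (disc): 0.17 / √(0.73·0.72) = 0.23
  Scale E (disc): 0.34 / √(0.80·0.72) = 0.45
Smallest convergent = 0.57. Discriminant values: 0.77, 0.92, 0.23, 0.45; count ≥ 0.57 → 2.

2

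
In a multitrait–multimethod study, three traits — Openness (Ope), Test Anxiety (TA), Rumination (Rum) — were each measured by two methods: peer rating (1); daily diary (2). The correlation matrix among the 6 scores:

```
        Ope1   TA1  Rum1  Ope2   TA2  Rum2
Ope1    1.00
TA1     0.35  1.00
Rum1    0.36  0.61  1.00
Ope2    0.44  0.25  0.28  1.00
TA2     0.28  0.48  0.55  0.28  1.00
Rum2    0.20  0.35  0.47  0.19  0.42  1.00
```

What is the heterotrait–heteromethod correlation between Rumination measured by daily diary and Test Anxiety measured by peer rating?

0.35

Different traits and methods: r(Rum2, TA1) = 0.35.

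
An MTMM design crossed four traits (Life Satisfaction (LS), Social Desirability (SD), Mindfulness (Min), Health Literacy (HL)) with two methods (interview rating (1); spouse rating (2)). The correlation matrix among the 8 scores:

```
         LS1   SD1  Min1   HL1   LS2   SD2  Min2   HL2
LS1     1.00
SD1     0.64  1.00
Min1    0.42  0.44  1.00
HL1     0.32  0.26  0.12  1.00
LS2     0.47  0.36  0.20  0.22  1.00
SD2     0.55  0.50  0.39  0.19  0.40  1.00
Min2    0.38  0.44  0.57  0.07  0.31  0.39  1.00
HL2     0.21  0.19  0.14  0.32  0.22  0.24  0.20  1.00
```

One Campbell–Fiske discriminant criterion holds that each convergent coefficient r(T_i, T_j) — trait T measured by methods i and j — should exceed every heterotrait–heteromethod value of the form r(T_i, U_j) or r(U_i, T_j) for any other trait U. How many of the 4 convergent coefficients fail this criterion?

2

Convergent coefficients and their comparison sets:
LS (methods 1·2): 0.47 vs {0.55, 0.36, 0.38, 0.20, 0.21, 0.22} → fail.
SD (methods 1·2): 0.50 vs {0.36, 0.55, 0.44, 0.39, 0.19, 0.19} → fail.
Min (methods 1·2): 0.57 vs {0.20, 0.38, 0.39, 0.44, 0.14, 0.07} → pass.
HL (methods 1·2): 0.32 vs {0.22, 0.21, 0.19, 0.19, 0.07, 0.14} → pass.
2 of 4 fail.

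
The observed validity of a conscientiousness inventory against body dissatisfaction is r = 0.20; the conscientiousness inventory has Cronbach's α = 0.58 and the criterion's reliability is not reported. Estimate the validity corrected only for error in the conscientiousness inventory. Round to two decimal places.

0.26

Single correction: r_c = r_obs / √r_xx = 0.20 / √0.58 = 0.20 / 0.7616 ≈ 0.26.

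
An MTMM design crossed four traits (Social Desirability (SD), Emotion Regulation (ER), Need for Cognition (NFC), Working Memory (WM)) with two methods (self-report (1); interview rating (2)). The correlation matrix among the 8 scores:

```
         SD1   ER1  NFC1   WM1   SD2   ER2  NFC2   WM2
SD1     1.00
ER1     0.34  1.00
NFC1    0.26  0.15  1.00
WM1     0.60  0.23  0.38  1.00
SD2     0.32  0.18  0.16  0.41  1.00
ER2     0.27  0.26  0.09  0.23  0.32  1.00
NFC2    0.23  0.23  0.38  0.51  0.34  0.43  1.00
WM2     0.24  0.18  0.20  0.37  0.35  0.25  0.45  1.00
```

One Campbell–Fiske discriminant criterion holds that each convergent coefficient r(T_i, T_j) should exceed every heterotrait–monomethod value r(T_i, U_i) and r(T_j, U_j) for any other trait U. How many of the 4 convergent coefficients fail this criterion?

Checking each validity diagonal entry against its comparison values:
SD (methods 1·2): 0.32 vs {0.34, 0.32, 0.26, 0.34, 0.60, 0.35} → fail.
ER (methods 1·2): 0.26 vs {0.34, 0.32, 0.15, 0.43, 0.23, 0.25} → fail.
NFC (methods 1·2): 0.38 vs {0.26, 0.34, 0.15, 0.43, 0.38, 0.45} → fail.
WM (methods 1·2): 0.37 vs {0.60, 0.35, 0.23, 0.25, 0.38, 0.45} → fail.
4 of 4 fail.

4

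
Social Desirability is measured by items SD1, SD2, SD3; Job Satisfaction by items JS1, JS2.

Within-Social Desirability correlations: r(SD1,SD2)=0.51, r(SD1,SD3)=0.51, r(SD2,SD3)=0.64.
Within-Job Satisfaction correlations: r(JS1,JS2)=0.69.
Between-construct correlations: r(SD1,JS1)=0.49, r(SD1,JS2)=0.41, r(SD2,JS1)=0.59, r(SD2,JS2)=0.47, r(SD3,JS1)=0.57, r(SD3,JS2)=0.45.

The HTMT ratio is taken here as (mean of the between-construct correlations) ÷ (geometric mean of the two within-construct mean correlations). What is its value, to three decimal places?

0.804

Mean heterotrait r = 2.98/6 = 0.4967.
Mean within-SD = 1.66/3 = 0.5533; mean within-JS = 0.69/1 = 0.6900.
Geometric mean = √(0.5533 × 0.6900) = 0.6179.
HTMT = 0.4967 / 0.6179 = 0.804.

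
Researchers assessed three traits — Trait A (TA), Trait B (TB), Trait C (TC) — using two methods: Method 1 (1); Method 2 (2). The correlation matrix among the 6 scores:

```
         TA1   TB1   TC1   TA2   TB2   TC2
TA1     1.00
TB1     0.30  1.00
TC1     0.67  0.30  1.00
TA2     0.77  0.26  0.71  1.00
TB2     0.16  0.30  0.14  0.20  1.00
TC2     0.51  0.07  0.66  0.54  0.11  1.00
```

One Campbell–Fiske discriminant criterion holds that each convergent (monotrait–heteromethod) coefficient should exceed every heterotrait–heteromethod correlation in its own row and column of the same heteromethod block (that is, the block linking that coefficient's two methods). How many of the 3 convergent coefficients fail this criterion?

Checking each validity diagonal entry against its comparison values:
TA (methods 1·2): 0.77 vs {0.16, 0.26, 0.51, 0.71} → pass.
TB (methods 1·2): 0.30 vs {0.26, 0.16, 0.07, 0.14} → pass.
TC (methods 1·2): 0.66 vs {0.71, 0.51, 0.14, 0.07} → fail.
1 of 3 fail.

1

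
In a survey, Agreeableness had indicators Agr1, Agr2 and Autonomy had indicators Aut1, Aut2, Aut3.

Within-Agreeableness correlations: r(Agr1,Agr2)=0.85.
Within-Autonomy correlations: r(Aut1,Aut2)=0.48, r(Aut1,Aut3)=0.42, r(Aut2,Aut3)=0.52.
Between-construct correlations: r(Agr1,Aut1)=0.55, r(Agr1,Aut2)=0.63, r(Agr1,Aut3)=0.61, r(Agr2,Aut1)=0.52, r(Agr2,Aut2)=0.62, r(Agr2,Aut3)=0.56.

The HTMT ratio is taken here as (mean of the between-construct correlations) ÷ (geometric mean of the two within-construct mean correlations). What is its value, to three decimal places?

0.917

Mean between = 3.49/6 = 0.5817.
Mean within-Agr = 0.85/1 = 0.8500; mean within-Aut = 1.42/3 = 0.4733.
Geometric mean = √(0.8500 × 0.4733) = 0.6343.
HTMT = 0.5817 / 0.6343 = 0.917.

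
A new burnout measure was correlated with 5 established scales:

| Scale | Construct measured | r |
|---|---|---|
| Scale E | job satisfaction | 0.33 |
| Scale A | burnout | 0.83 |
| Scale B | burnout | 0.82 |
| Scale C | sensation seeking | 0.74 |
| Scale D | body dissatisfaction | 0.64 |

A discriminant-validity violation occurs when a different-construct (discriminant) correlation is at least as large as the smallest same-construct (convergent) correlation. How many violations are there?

Convergent (same construct = burnout): Scale A, Scale B.
Smallest convergent = 0.82. Discriminant values: 0.33, 0.74, 0.64; count ≥ 0.82 → 0.

0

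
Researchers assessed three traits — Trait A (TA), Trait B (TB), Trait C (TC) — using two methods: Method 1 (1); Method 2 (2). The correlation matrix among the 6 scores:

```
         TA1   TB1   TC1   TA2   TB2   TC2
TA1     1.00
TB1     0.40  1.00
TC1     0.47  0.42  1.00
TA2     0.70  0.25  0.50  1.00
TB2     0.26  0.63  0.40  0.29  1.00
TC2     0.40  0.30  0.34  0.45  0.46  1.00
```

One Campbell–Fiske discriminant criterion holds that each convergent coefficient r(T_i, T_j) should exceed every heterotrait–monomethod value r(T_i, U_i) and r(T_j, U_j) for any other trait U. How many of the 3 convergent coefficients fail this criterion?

1

Each convergent coefficient versus the relevant comparison correlations:
TA (methods 1·2): 0.70 vs {0.40, 0.29, 0.47, 0.45} → pass.
TB (methods 1·2): 0.63 vs {0.40, 0.29, 0.42, 0.46} → pass.
TC (methods 1·2): 0.34 vs {0.47, 0.45, 0.42, 0.46} → fail.
1 of 3 fail.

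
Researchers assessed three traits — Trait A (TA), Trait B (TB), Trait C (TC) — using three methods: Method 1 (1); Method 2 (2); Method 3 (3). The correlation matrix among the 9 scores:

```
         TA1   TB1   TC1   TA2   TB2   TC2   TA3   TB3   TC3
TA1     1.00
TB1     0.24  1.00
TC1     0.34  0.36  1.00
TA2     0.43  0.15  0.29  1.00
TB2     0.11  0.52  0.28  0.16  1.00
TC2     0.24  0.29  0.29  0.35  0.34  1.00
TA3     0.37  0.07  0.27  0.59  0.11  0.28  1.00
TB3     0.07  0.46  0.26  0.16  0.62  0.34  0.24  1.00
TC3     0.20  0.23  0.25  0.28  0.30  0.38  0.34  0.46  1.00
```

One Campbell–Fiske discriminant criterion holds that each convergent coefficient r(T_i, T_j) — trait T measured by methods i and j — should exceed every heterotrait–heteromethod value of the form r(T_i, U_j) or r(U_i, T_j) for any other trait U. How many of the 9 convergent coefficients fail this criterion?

Checking each validity diagonal entry against its comparison values:
TA (methods 1·2): 0.43 vs {0.11, 0.15, 0.24, 0.29} → pass.
TA (methods 1·3): 0.37 vs {0.07, 0.07, 0.20, 0.27} → pass.
TA (methods 2·3): 0.59 vs {0.16, 0.11, 0.28, 0.28} → pass.
TB (methods 1·2): 0.52 vs {0.15, 0.11, 0.29, 0.28} → pass.
TB (methods 1·3): 0.46 vs {0.07, 0.07, 0.23, 0.26} → pass.
TB (methods 2·3): 0.62 vs {0.11, 0.16, 0.30, 0.34} → pass.
TC (methods 1·2): 0.29 vs {0.29, 0.24, 0.28, 0.29} → fail.
TC (methods 1·3): 0.25 vs {0.27, 0.20, 0.26, 0.23} → fail.
TC (methods 2·3): 0.38 vs {0.28, 0.28, 0.34, 0.30} → pass.
2 of 9 fail.

2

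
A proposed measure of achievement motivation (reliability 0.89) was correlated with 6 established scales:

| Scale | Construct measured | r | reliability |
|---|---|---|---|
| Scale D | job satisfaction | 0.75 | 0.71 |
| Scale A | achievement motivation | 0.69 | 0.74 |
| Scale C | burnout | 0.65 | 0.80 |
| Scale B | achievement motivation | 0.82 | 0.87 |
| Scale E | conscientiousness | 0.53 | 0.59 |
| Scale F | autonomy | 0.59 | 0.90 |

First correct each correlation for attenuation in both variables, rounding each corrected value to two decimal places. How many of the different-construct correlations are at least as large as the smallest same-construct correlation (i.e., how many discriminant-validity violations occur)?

1

Disattenuated r (r / √(r_scale · r_new)):
  Scale D (disc): 0.75 / √(0.71·0.89) = 0.94
  Scale A (conv): 0.69 / √(0.74·0.89) = 0.85
  Scale C (disc): 0.65 / √(0.80·0.89) = 0.77
  Scale B (conv): 0.82 / √(0.87·0.89) = 0.93
  Scale E (disc): 0.53 / √(0.59·0.89) = 0.73
  Scale F (disc): 0.59 / √(0.90·0.89) = 0.66
Smallest convergent = 0.85. Discriminant values: 0.94, 0.77, 0.73, 0.66; count ≥ 0.85 → 1.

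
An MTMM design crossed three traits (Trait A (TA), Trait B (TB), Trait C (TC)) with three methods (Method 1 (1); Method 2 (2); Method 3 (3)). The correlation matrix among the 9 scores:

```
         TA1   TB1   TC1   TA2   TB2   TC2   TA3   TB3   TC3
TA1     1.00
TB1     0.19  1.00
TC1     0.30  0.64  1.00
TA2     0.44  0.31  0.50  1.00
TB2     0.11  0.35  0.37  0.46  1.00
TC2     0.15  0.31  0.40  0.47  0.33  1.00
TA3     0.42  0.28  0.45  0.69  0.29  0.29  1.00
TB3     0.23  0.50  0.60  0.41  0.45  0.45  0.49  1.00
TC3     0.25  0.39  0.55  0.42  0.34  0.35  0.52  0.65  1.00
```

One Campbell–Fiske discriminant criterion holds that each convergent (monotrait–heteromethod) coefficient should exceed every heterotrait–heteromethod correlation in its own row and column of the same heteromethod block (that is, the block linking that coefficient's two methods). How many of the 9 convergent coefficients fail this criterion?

8

Checking each validity diagonal entry against its comparison values:
TA (methods 1·2): 0.44 vs {0.11, 0.31, 0.15, 0.50} → fail.
TA (methods 1·3): 0.42 vs {0.23, 0.28, 0.25, 0.45} → fail.
TA (methods 2·3): 0.69 vs {0.41, 0.29, 0.42, 0.29} → pass.
TB (methods 1·2): 0.35 vs {0.31, 0.11, 0.31, 0.37} → fail.
TB (methods 1·3): 0.50 vs {0.28, 0.23, 0.39, 0.60} → fail.
TB (methods 2·3): 0.45 vs {0.29, 0.41, 0.34, 0.45} → fail.
TC (methods 1·2): 0.40 vs {0.50, 0.15, 0.37, 0.31} → fail.
TC (methods 1·3): 0.55 vs {0.45, 0.25, 0.60, 0.39} → fail.
TC (methods 2·3): 0.35 vs {0.29, 0.42, 0.45, 0.34} → fail.
8 of 9 fail.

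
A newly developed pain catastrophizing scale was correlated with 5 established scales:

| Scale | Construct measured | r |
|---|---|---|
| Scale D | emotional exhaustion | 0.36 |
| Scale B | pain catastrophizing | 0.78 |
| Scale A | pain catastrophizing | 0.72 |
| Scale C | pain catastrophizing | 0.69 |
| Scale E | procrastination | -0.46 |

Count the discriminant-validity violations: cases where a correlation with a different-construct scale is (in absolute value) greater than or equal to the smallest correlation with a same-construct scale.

0

Convergent (same construct = pain catastrophizing): Scale B, Scale A, Scale C.
Smallest convergent = 0.69. Discriminant |r|: 0.36, 0.46; count ≥ 0.69 → 0.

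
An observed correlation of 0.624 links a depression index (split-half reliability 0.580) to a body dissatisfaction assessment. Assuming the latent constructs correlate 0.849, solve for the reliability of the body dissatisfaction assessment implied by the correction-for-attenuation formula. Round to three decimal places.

0.931

r_true = r_obs / √(r_xx · r_yy) ⇒ 0.849 = 0.624 / √(0.580 · r_yy).
√(0.580 · r_yy) = 0.624 / 0.849 = 0.7350; 0.580 · r_yy = 0.5402; r_yy = 0.5402 / 0.580 ≈ 0.931.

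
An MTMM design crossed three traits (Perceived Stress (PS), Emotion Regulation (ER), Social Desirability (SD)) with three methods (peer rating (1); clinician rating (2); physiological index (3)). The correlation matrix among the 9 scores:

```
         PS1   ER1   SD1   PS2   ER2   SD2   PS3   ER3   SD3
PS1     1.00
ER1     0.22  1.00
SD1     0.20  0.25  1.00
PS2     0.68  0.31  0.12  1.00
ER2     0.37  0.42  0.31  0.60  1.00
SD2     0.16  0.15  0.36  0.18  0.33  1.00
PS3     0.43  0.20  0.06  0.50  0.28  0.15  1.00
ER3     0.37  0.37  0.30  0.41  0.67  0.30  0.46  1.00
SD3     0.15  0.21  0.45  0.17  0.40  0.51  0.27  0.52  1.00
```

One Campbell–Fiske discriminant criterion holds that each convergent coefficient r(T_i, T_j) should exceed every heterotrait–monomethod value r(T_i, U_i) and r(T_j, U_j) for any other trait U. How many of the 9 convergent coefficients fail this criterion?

6

Each convergent coefficient versus the relevant comparison correlations:
PS (methods 1·2): 0.68 vs {0.22, 0.60, 0.20, 0.18} → pass.
PS (methods 1·3): 0.43 vs {0.22, 0.46, 0.20, 0.27} → fail.
PS (methods 2·3): 0.50 vs {0.60, 0.46, 0.18, 0.27} → fail.
ER (methods 1·2): 0.42 vs {0.22, 0.60, 0.25, 0.33} → fail.
ER (methods 1·3): 0.37 vs {0.22, 0.46, 0.25, 0.52} → fail.
ER (methods 2·3): 0.67 vs {0.60, 0.46, 0.33, 0.52} → pass.
SD (methods 1·2): 0.36 vs {0.20, 0.18, 0.25, 0.33} → pass.
SD (methods 1·3): 0.45 vs {0.20, 0.27, 0.25, 0.52} → fail.
SD (methods 2·3): 0.51 vs {0.18, 0.27, 0.33, 0.52} → fail.
6 of 9 fail.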